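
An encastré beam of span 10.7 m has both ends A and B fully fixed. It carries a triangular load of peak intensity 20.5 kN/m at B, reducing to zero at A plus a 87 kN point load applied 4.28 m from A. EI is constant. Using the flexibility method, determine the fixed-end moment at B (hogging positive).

M_B = 206.7 kN·m

Take the two fixed-end moments M_A, M_B as redundants; the released structure is the simple span AB.
Simple-span end rotations at A and B under the given loads:
  at A: triangular load, peak 20.5: 7w₀L³/(360EI) = 488.3/EI
  at B: triangular load, peak 20.5: w₀L³/(45EI) = 558.1/EI
  at A: point load 87 at a = 4.28: Pab(L + b)/(6LEI) = 637.5/EI
  at B: point load 87 at a = 4.28: Pab(L + a)/(6LEI) = 557.8/EI
  θ_A0 = 1126/EI,  θ_B0 = 1116/EI
Flexibility coefficients: a unit moment at one end gives L/(3EI) there and L/(6EI) at the far end, so f₁₁ = f₂₂ = 3.567/EI and f₁₂ = f₂₁ = 1.783/EI.
Compatibility — zero rotation at each built-in end:
  3.567 M_A + 1.783 M_B = 1126
  1.783 M_A + 3.567 M_B = 1116
Solving the pair gives M_A = 212.3 kN·m and M_B = 206.7 kN·m (hogging).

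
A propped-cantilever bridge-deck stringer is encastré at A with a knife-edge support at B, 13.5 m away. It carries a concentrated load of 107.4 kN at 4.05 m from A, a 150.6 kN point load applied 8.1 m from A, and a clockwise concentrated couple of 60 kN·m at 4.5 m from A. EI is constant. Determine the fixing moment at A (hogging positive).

Take the reaction at B as the redundant and release it; the primary structure is a cantilever fixed at A.
Free-end deflection of the primary structure under the applied loading (downward +):
  point load 107.4 at a = 4.05: Pa²(3L − a)/(6EI) = 10702/EI
  point load 150.6 at a = 8.1: Pa²(3L − a)/(6EI) = 53357/EI
  clockwise couple 60 at a = 4.5: M₀a(2L − a)/(2EI) = 3038/EI
  δ_0 = 67096/EI
Flexibility coefficient — unit upward force at B: δ_{BB} = L³/(3EI) = 820.1/EI.
The prop prevents deflection at B: R_B = δ_0/δ_{BB} = 67096/820.1 = 81.81 kN.
Moment equilibrium about A: M_A = Σ(load moments about A) − R_B·L = 1715 − 81.81×13.5 = 610.4 kN·m.

M_A = 610.4 kN·m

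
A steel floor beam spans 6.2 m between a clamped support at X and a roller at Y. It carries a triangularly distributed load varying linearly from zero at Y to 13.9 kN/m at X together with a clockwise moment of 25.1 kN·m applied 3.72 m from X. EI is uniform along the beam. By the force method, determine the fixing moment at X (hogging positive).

M_X = 29.1 kN·m

Take the reaction at Y as the redundant and release it; the primary structure is a cantilever fixed at X.
Deflection at Y on the released cantilever, summing each load's contribution:
  triangular load, peak 13.9 at the fixed end: w₀L⁴/(30EI) = 684.6/EI
  clockwise couple 25.1 at a = 3.72: M₀a(2L − a)/(2EI) = 405.2/EI
  δ_0 = 1090/EI
Flexibility coefficient — unit upward force at Y: δ_{YY} = L³/(3EI) = 79.44/EI.
The prop prevents deflection at Y: R_Y = δ_0/δ_{YY} = 1090/79.44 = 13.72 kN.
Moment equilibrium about X: M_X = Σ(load moments about X) − R_Y·L = 114.2 − 13.72×6.2 = 29.1 kN·m.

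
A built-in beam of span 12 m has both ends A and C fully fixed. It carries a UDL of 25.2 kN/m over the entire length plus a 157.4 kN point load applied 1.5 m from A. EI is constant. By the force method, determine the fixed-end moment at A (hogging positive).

Take the two fixed-end moments M_A, M_C as redundants; the released structure is the simple span AC.
End rotations of the released simple span under the applied load (×1/EI):
  at A: UDL 25.2: wL³/(24EI) = 1814/EI
  at C: UDL 25.2: wL³/(24EI) = 1814/EI
  at A: point load 157.4 at a = 1.5: Pab(L + b)/(6LEI) = 774.7/EI
  at C: point load 157.4 at a = 1.5: Pab(L + a)/(6LEI) = 464.8/EI
  θ_A0 = 2589/EI,  θ_C0 = 2279/EI
Flexibility coefficients: a unit moment at one end gives L/(3EI) there and L/(6EI) at the far end, so f₁₁ = f₂₂ = 4/EI and f₁₂ = f₂₁ = 2/EI.
Compatibility — zero rotation at each built-in end:
  4 M_A + 2 M_C = 2589
  2 M_A + 4 M_C = 2279
Solving the pair gives M_A = 483.2 kN·m and M_C = 328.2 kN·m (hogging).

M_A = 483.2 kN·m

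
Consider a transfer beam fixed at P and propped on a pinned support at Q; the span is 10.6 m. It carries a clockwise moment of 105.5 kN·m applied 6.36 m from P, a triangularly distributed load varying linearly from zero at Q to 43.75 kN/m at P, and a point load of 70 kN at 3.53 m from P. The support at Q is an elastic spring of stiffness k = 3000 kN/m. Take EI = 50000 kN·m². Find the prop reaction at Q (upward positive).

Choose R_Q as the redundant. The primary structure is the cantilever fixed at P.
Deflection at Q on the released cantilever, summing each load's contribution:
  clockwise couple 105.5 at a = 6.36: M₀a(2L − a)/(2EI) = 4979/EI
  triangular load, peak 43.75 at the fixed end: w₀L⁴/(30EI) = 18411/EI
  point load 70 at a = 3.53: Pa²(3L − a)/(6EI) = 4110/EI
  δ_0 = 27500/EI
Flexibility coefficient — unit upward force at Q: δ_{QQ} = L³/(3EI) = 397/EI.
With EI = 50000 kN·m²: δ_0 = 0.54999 m and δ_{QQ} = 0.00794 m/kN.
Compatibility — the spring shortens by R_Q/k under the reaction it provides: δ_0 − R_Q·δ_{QQ} = R_Q/k. With 1/k = 0.000333 m/kN, R_Q = δ_0 / (δ_{QQ} + 1/k) = 0.54999 / (0.00794 + 0.000333) = 66.48 kN.

R_Q = 66.48 kN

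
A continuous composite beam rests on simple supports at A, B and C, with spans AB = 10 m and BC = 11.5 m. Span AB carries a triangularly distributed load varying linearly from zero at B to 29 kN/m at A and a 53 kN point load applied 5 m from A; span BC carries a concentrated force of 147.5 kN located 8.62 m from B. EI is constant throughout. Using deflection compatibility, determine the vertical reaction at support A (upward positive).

R_A = 100 kN

Take M_B as the redundant. Released structure: two simple spans AB and BC with a hinge at B.
Discontinuity in slope at B on the released structure — sum the simple-span end rotations:
  span AB: triangular load, peak 29: 7w₀L³/(360EI) = 563.9/EI
  span AB: point load 53 at a = 5: Pab(L + a)/(6LEI) = 331.2/EI
  span BC: point load 147.5 at a = 8.62: Pab(L + b)/(6LEI) = 763.1/EI
  relative rotation θ_0 = (895.1 + 763.1)/EI = 1658/EI
A unit hogging moment at B produces rotation L₁/(3EI) + L₂/(3EI) = 7.167/EI.
Compatibility: M_B·(L₁+L₂)/(3EI) = θ_0, giving M_B = 231.4 kN·m (hogging).
Span AB, ΣM about A with M_B applied at B: R_B^{AB}·10 = 748.3 + 231.4, so R_B^{AB} = 97.97 kN and R_A = 198 − 97.97 = 100 kN.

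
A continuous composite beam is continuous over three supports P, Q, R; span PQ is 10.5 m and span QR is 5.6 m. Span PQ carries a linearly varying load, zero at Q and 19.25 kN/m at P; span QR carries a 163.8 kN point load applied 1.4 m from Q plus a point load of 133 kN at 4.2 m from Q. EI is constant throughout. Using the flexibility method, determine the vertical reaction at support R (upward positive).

R_R = 111.5 kN

Insert a hinge at Q; M_Q is the redundant, and each span becomes simply supported.
Discontinuity in slope at Q on the released structure — sum the simple-span end rotations:
  span PQ: triangular load, peak 19.25: 7w₀L³/(360EI) = 433.3/EI
  span QR: point load 163.8 at a = 1.4: Pab(L + b)/(6LEI) = 280.9/EI
  span QR: point load 133 at a = 4.2: Pab(L + b)/(6LEI) = 162.9/EI
  relative rotation θ_0 = (433.3 + 443.8)/EI = 877.1/EI
A unit hogging moment at Q produces rotation L₁/(3EI) + L₂/(3EI) = 5.367/EI.
Slope continuity at Q: θ_0 = M_Q·5.367/EI, so M_Q = 877.1/5.367 = 163.4 kN·m (hogging).
Span QR, ΣM about R: R_Q^{QR}·5.6 = 874.2 + 163.4, so R_Q^{QR} = 185.3 kN and R_R = 296.8 − 185.3 = 111.5 kN.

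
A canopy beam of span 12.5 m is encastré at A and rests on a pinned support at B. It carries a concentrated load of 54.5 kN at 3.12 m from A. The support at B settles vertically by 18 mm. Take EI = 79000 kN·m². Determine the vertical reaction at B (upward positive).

Choose R_B as the redundant. The primary structure is the cantilever fixed at A.
Primary-structure tip deflection at B by superposition:
  point load 54.5 at a = 3.12: Pa²(3L − a)/(6EI) = 3040/EI
Flexibility coefficient — unit upward force at B: δ_{BB} = L³/(3EI) = 651/EI.
With EI = 79000 kN·m²: δ_0 = 0.03848 m and δ_{BB} = 0.008241 m/kN.
Compatibility — the beam at B must follow the support down by 0.018 m: δ_0 − R_B·δ_{BB} = 0.018, so R_B = (0.03848 − 0.018)/0.008241 = 2.485 kN.

R_B = 2.485 kN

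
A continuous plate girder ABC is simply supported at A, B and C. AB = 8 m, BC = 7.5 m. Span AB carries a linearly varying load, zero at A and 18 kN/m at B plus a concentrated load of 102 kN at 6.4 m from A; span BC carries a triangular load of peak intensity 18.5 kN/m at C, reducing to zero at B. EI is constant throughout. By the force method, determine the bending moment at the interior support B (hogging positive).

Insert a hinge at B; M_B is the redundant, and each span becomes simply supported.
End slopes at the hinge B, treating each span as simply supported:
  span AB: triangular load, peak 18: w₀L³/(45EI) = 204.8/EI
  span AB: point load 102 at a = 6.4: Pab(L + a)/(6LEI) = 313.3/EI
  span BC: triangular load, peak 18.5: 7w₀L³/(360EI) = 151.8/EI
  relative rotation θ_0 = (518.1 + 151.8)/EI = 669.9/EI
A unit hogging moment at B produces rotation L₁/(3EI) + L₂/(3EI) = 5.167/EI.
Compatibility: M_B·(L₁+L₂)/(3EI) = θ_0, giving M_B = 129.7 kN·m (hogging).

M_B = 129.7 kN·m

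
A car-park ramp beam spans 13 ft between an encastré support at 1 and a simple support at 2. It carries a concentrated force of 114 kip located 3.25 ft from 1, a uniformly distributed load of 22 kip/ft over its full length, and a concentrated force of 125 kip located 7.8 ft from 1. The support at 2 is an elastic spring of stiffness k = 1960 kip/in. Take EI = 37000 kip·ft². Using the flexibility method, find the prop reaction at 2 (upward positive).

R_2 = 170.7 kip

Take the reaction at 2 as the redundant and release it; the primary structure is a cantilever fixed at 1.
Deflection at 2 on the released cantilever, summing each load's contribution:
  point load 114 at a = 3.25: Pa²(3L − a)/(6EI) = 7175/EI
  UDL 22: wL⁴/(8EI) = 78543/EI
  point load 125 at a = 7.8: Pa²(3L − a)/(6EI) = 39546/EI
  δ_0 = 125263/EI
Flexibility coefficient — unit upward force at 2: δ_{22} = L³/(3EI) = 732.3/EI.
With EI = 37000 kip·ft²: δ_0 = 3.3855 ft and δ_{22} = 0.019793 ft/kip.
Compatibility — the spring shortens by R_2/k under the reaction it provides: δ_0 − R_2·δ_{22} = R_2/k. With 1/k = 1/(1960×12) ft/kip = 0.000043 ft/kip, R_2 = δ_0 / (δ_{22} + 1/k) = 3.3855 / (0.019793 + 0.000043) = 170.7 kip.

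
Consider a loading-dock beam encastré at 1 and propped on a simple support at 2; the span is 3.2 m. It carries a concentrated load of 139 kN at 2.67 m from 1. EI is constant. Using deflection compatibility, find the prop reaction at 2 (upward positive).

Remove the prop at 2; the released (primary) structure is a cantilever built in at 1.
Free-end deflection of the primary structure under the applied loading (downward +):
  point load 139 at a = 2.67: Pa²(3L − a)/(6EI) = 1145/EI
Flexibility coefficient — unit upward force at 2: δ_{22} = L³/(3EI) = 10.92/EI.
Compatibility at 2: δ_0 − R_2·δ_{22} = 0, so R_2 = 1145/10.92 = 104.8 kN.

R_2 = 104.8 kN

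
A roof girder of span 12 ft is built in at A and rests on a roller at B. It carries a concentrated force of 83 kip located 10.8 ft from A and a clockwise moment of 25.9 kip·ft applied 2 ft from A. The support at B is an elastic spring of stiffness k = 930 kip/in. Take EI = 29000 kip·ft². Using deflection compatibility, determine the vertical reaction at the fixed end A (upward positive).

Release the roller at B. Primary structure: cantilever fixed at A.
Downward deflection at the released point B due to the loads:
  point load 83 at a = 10.8: Pa²(3L − a)/(6EI) = 40661/EI
  clockwise couple 25.9 at a = 2: M₀a(2L − a)/(2EI) = 569.8/EI
  δ_0 = 41231/EI
Tip deflection under a unit load at B: L³/(3EI) = 576/EI.
With EI = 29000 kip·ft²: δ_0 = 1.4217 ft and δ_{BB} = 0.019862 ft/kip.
Compatibility — the spring shortens by R_B/k under the reaction it provides: δ_0 − R_B·δ_{BB} = R_B/k. With 1/k = 1/(930×12) ft/kip = 0.00009 ft/kip, R_B = δ_0 / (δ_{BB} + 1/k) = 1.4217 / (0.019862 + 0.00009) = 71.26 kip.
Vertical equilibrium: R_A = ΣP − R_B = 83 − 71.26 = 11.74 kip.

R_A = 11.74 kip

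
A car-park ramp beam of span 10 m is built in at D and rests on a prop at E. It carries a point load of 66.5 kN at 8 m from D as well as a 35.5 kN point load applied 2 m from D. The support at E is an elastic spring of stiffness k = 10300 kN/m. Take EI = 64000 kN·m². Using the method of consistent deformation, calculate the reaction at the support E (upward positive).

Choose R_E as the redundant. The primary structure is the cantilever fixed at D.
Downward deflection at the released point E due to the loads:
  point load 66.5 at a = 8: Pa²(3L − a)/(6EI) = 15605/EI
  point load 35.5 at a = 2: Pa²(3L − a)/(6EI) = 662.7/EI
  δ_0 = 16268/EI
Flexibility coefficient — unit upward force at E: δ_{EE} = L³/(3EI) = 333.3/EI.
With EI = 64000 kN·m²: δ_0 = 0.25419 m and δ_{EE} = 0.005208 m/kN.
Compatibility — the spring shortens by R_E/k under the reaction it provides: δ_0 − R_E·δ_{EE} = R_E/k. With 1/k = 0.000097 m/kN, R_E = δ_0 / (δ_{EE} + 1/k) = 0.25419 / (0.005208 + 0.000097) = 47.91 kN.

R_E = 47.91 kN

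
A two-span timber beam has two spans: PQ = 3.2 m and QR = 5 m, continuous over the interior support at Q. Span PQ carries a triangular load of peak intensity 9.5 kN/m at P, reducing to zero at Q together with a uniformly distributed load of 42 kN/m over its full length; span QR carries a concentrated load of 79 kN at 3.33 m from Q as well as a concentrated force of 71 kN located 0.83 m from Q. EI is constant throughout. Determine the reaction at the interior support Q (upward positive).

Insert a hinge at Q; M_Q is the redundant, and each span becomes simply supported.
Discontinuity in slope at Q on the released structure — sum the simple-span end rotations:
  span PQ: triangular load, peak 9.5: 7w₀L³/(360EI) = 6.053/EI
  span PQ: UDL 42: wL³/(24EI) = 57.34/EI
  span QR: point load 79 at a = 3.33: Pab(L + b)/(6LEI) = 97.68/EI
  span QR: point load 71 at a = 0.83: Pab(L + b)/(6LEI) = 75.11/EI
  relative rotation θ_0 = (63.4 + 172.8)/EI = 236.2/EI
A unit hogging moment at Q produces rotation L₁/(3EI) + L₂/(3EI) = 2.733/EI.
Compatibility: M_Q·(L₁+L₂)/(3EI) = θ_0, giving M_Q = 86.41 kN·m (hogging).
Span PQ, ΣM about P with M_Q applied at Q: R_Q^{PQ}·3.2 = 231.3 + 86.41, so R_Q^{PQ} = 99.27 kN and R_P = 149.6 − 99.27 = 50.33 kN.
Span QR, ΣM about R: R_Q^{QR}·5 = 428 + 86.41, so R_Q^{QR} = 102.9 kN and R_R = 150 − 102.9 = 47.12 kN.
R_Q = 99.27 + 102.9 = 202.2 kN.

R_Q = 202.2 kN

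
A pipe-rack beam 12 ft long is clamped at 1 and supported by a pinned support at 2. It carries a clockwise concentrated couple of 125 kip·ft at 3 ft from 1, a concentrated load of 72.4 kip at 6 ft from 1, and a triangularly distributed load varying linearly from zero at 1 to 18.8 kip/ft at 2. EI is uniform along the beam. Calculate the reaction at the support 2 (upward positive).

Take the reaction at 2 as the redundant and release it; the primary structure is a cantilever fixed at 1.
Primary-structure tip deflection at 2 by superposition:
  clockwise couple 125 at a = 3: M₀a(2L − a)/(2EI) = 3938/EI
  point load 72.4 at a = 6: Pa²(3L − a)/(6EI) = 13032/EI
  triangular load, peak 18.8 at the free end: 11w₀L⁴/(120EI) = 35735/EI
  δ_0 = 52705/EI
Tip deflection under a unit load at 2: L³/(3EI) = 576/EI.
The prop prevents deflection at 2: R_2 = δ_0/δ_{22} = 52705/576 = 91.5 kip.

R_2 = 91.5 kip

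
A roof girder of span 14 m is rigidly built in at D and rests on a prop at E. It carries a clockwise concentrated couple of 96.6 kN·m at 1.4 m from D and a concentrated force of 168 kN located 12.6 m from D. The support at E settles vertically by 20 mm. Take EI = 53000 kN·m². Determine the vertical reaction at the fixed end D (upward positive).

R_D = 24.31 kN

Remove the prop at E; the released (primary) structure is a cantilever built in at D.
Primary-structure tip deflection at E by superposition:
  clockwise couple 96.6 at a = 1.4: M₀a(2L − a)/(2EI) = 1799/EI
  point load 168 at a = 12.6: Pa²(3L − a)/(6EI) = 130691/EI
  δ_0 = 132490/EI
Tip deflection under a unit load at E: L³/(3EI) = 914.7/EI.
With EI = 53000 kN·m²: δ_0 = 2.4998 m and δ_{EE} = 0.017258 m/kN.
Compatibility — the beam at E must follow the support down by 0.02 m: δ_0 − R_E·δ_{EE} = 0.02, so R_E = (2.4998 − 0.02)/0.017258 = 143.7 kN.
Vertical equilibrium: R_D = ΣP − R_E = 168 − 143.7 = 24.31 kN.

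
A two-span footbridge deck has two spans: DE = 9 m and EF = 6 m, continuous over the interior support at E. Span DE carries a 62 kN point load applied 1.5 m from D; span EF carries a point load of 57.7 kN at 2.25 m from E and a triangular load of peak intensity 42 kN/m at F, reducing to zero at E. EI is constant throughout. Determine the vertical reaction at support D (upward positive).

Insert a hinge at E; M_E is the redundant, and each span becomes simply supported.
Rotations at E on the released spans (each span's end-slope, ×1/EI):
  span DE: point load 62 at a = 1.5: Pab(L + a)/(6LEI) = 135.6/EI
  span EF: point load 57.7 at a = 2.25: Pab(L + b)/(6LEI) = 131.9/EI
  span EF: triangular load, peak 42: 7w₀L³/(360EI) = 176.4/EI
  relative rotation θ_0 = (135.6 + 308.3)/EI = 443.9/EI
A unit hogging moment at E produces rotation L₁/(3EI) + L₂/(3EI) = 5/EI.
Slope continuity at E: θ_0 = M_E·5/EI, so M_E = 443.9/5 = 88.78 kN·m (hogging).
Span DE, ΣM about D with M_E applied at E: R_E^{DE}·9 = 93 + 88.78, so R_E^{DE} = 20.2 kN and R_D = 62 − 20.2 = 41.8 kN.

R_D = 41.8 kN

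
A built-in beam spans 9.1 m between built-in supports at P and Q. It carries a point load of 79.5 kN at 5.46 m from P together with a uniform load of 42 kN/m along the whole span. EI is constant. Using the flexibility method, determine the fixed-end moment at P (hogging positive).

Release both end moments; the primary structure is a simply-supported span PQ with redundants M_P and M_Q.
End rotations of the released simple span under the applied load (×1/EI):
  at P: point load 79.5 at a = 5.46: Pab(L + b)/(6LEI) = 368.7/EI
  at Q: point load 79.5 at a = 5.46: Pab(L + a)/(6LEI) = 421.3/EI
  at P: UDL 42: wL³/(24EI) = 1319/EI
  at Q: UDL 42: wL³/(24EI) = 1319/EI
  θ_P0 = 1687/EI,  θ_Q0 = 1740/EI
Flexibility coefficients: a unit moment at one end gives L/(3EI) there and L/(6EI) at the far end, so f₁₁ = f₂₂ = 3.033/EI and f₁₂ = f₂₁ = 1.517/EI.
Compatibility — zero rotation at each built-in end:
  3.033 M_P + 1.517 M_Q = 1687
  1.517 M_P + 3.033 M_Q = 1740
Solving the pair gives M_P = 359.3 kN·m and M_Q = 394 kN·m (hogging).

M_P = 359.3 kN·m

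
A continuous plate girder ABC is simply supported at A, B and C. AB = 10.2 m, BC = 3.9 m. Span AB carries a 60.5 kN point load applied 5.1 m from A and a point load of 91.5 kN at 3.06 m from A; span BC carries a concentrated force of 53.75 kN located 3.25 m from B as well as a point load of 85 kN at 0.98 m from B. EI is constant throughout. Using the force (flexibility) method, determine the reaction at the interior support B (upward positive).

R_B = 199.6 kN

Take M_B as the redundant. Released structure: two simple spans AB and BC with a hinge at B.
End slopes at the hinge B, treating each span as simply supported:
  span AB: point load 60.5 at a = 5.1: Pab(L + a)/(6LEI) = 393.4/EI
  span AB: point load 91.5 at a = 3.06: Pab(L + a)/(6LEI) = 433.1/EI
  span BC: point load 53.75 at a = 3.25: Pab(L + b)/(6LEI) = 22.08/EI
  span BC: point load 85 at a = 0.98: Pab(L + b)/(6LEI) = 70.89/EI
  relative rotation θ_0 = (826.5 + 92.97)/EI = 919.5/EI
A unit hogging moment at B produces rotation L₁/(3EI) + L₂/(3EI) = 4.7/EI.
Slope continuity at B: θ_0 = M_B·4.7/EI, so M_B = 919.5/4.7 = 195.6 kN·m (hogging).
Span AB, ΣM about A with M_B applied at B: R_B^{AB}·10.2 = 588.5 + 195.6, so R_B^{AB} = 76.88 kN and R_A = 152 − 76.88 = 75.12 kN.
Span BC, ΣM about C: R_B^{BC}·3.9 = 283.1 + 195.6, so R_B^{BC} = 122.8 kN and R_C = 138.8 − 122.8 = 15.99 kN.
R_B = 76.88 + 122.8 = 199.6 kN.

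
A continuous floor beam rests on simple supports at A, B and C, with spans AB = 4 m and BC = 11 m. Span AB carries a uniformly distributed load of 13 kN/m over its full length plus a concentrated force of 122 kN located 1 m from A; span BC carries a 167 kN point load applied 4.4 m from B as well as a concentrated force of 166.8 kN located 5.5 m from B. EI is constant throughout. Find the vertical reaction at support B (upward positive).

R_B = 421.8 kN

Take M_B as the redundant. Released structure: two simple spans AB and BC with a hinge at B.
Discontinuity in slope at B on the released structure — sum the simple-span end rotations:
  span AB: UDL 13: wL³/(24EI) = 34.67/EI
  span AB: point load 122 at a = 1: Pab(L + a)/(6LEI) = 76.25/EI
  span BC: point load 167 at a = 4.4: Pab(L + b)/(6LEI) = 1293/EI
  span BC: point load 166.8 at a = 5.5: Pab(L + b)/(6LEI) = 1261/EI
  relative rotation θ_0 = (110.9 + 2555)/EI = 2666/EI
A unit hogging moment at B produces rotation L₁/(3EI) + L₂/(3EI) = 5/EI.
Slope continuity at B: θ_0 = M_B·5/EI, so M_B = 2666/5 = 533.1 kN·m (hogging).
Span AB, ΣM about A with M_B applied at B: R_B^{AB}·4 = 226 + 533.1, so R_B^{AB} = 189.8 kN and R_A = 174 − 189.8 = -15.78 kN.
Span BC, ΣM about C: R_B^{BC}·11 = 2020 + 533.1, so R_B^{BC} = 232.1 kN and R_C = 333.8 − 232.1 = 101.7 kN.
R_B = 189.8 + 232.1 = 421.8 kN.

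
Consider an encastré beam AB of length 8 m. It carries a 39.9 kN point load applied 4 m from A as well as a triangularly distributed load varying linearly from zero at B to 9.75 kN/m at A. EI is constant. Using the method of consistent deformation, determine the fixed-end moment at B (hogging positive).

Release both end moments; the primary structure is a simply-supported span AB with redundants M_A and M_B.
End rotations of the released simple span under the applied load (×1/EI):
  at A: point load 39.9 at a = 4: Pab(L + b)/(6LEI) = 159.6/EI
  at B: point load 39.9 at a = 4: Pab(L + a)/(6LEI) = 159.6/EI
  at A: triangular load, peak 9.75: w₀L³/(45EI) = 110.9/EI
  at B: triangular load, peak 9.75: 7w₀L³/(360EI) = 97.07/EI
  θ_A0 = 270.5/EI,  θ_B0 = 256.7/EI
Flexibility coefficients: a unit moment at one end gives L/(3EI) there and L/(6EI) at the far end, so f₁₁ = f₂₂ = 2.667/EI and f₁₂ = f₂₁ = 1.333/EI.
Compatibility — zero rotation at each built-in end:
  2.667 M_A + 1.333 M_B = 270.5
  1.333 M_A + 2.667 M_B = 256.7
Solving the pair gives M_A = 71.1 kN·m and M_B = 60.7 kN·m (hogging).

M_B = 60.7 kN·m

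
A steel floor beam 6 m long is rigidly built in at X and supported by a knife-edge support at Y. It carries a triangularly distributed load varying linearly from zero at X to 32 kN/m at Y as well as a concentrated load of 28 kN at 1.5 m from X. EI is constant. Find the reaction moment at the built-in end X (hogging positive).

Choose R_Y as the redundant. The primary structure is the cantilever fixed at X.
Free-end deflection of the primary structure under the applied loading (downward +):
  triangular load, peak 32 at the free end: 11w₀L⁴/(120EI) = 3802/EI
  point load 28 at a = 1.5: Pa²(3L − a)/(6EI) = 173.2/EI
  δ_0 = 3975/EI
Tip deflection under a unit load at Y: L³/(3EI) = 72/EI.
Compatibility at Y: δ_0 − R_Y·δ_{YY} = 0, so R_Y = 3975/72 = 55.21 kN.
Moment equilibrium about X: M_X = Σ(load moments about X) − R_Y·L = 426 − 55.21×6 = 94.76 kN·m.

M_X = 94.76 kN·m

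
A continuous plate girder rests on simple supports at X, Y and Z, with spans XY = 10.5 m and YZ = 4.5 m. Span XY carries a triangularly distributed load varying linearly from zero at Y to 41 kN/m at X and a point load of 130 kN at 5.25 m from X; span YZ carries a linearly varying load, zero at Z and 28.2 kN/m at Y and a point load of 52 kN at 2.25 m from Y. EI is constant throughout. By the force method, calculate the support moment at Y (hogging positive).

Insert a hinge at Y; M_Y is the redundant, and each span becomes simply supported.
Discontinuity in slope at Y on the released structure — sum the simple-span end rotations:
  span XY: triangular load, peak 41: 7w₀L³/(360EI) = 922.9/EI
  span XY: point load 130 at a = 5.25: Pab(L + a)/(6LEI) = 895.8/EI
  span YZ: triangular load, peak 28.2: w₀L³/(45EI) = 57.1/EI
  span YZ: point load 52 at a = 2.25: Pab(L + b)/(6LEI) = 65.81/EI
  relative rotation θ_0 = (1819 + 122.9)/EI = 1942/EI
A unit hogging moment at Y produces rotation L₁/(3EI) + L₂/(3EI) = 5/EI.
Slope continuity at Y: θ_0 = M_Y·5/EI, so M_Y = 1942/5 = 388.3 kN·m (hogging).

M_Y = 388.3 kN·m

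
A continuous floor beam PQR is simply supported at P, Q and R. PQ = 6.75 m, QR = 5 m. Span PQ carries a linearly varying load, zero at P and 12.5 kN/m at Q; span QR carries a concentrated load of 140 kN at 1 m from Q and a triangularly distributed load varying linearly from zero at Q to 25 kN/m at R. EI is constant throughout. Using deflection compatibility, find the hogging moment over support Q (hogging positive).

M_Q = 80.22 kN·m

Take M_Q as the redundant. Released structure: two simple spans PQ and QR with a hinge at Q.
Rotations at Q on the released spans (each span's end-slope, ×1/EI):
  span PQ: triangular load, peak 12.5: w₀L³/(45EI) = 85.43/EI
  span QR: point load 140 at a = 1: Pab(L + b)/(6LEI) = 168/EI
  span QR: triangular load, peak 25: 7w₀L³/(360EI) = 60.76/EI
  relative rotation θ_0 = (85.43 + 228.8)/EI = 314.2/EI
A unit hogging moment at Q produces rotation L₁/(3EI) + L₂/(3EI) = 3.917/EI.
Compatibility: M_Q·(L₁+L₂)/(3EI) = θ_0, giving M_Q = 80.22 kN·m (hogging).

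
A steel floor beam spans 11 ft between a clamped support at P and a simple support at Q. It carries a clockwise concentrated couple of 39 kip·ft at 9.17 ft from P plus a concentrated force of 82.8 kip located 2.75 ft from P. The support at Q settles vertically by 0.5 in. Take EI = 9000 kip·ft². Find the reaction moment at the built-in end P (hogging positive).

M_P = 140.8 kip·ft

Release the roller at Q. Primary structure: cantilever fixed at P.
Downward deflection at the released point Q due to the loads:
  clockwise couple 39 at a = 9.17: M₀a(2L − a)/(2EI) = 2294/EI
  point load 82.8 at a = 2.75: Pa²(3L − a)/(6EI) = 3157/EI
  δ_0 = 5451/EI
Flexibility coefficient — unit upward force at Q: δ_{QQ} = L³/(3EI) = 443.7/EI.
With EI = 9000 kip·ft²: δ_0 = 0.60568 ft and δ_{QQ} = 0.049296 ft/kip.
Compatibility — the beam at Q must follow the support down by 0.04167 ft: δ_0 − R_Q·δ_{QQ} = 0.04167, so R_Q = (0.60568 − 0.04167)/0.049296 = 11.44 kip.
Moment equilibrium about P: M_P = Σ(load moments about P) − R_Q·L = 266.7 − 11.44×11 = 140.8 kip·ft.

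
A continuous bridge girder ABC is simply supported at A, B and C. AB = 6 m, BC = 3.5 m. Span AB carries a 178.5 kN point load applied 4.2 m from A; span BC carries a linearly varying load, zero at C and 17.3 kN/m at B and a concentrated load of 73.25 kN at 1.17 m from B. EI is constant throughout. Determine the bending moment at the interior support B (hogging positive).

Insert a hinge at B; M_B is the redundant, and each span becomes simply supported.
Rotations at B on the released spans (each span's end-slope, ×1/EI):
  span AB: point load 178.5 at a = 4.2: Pab(L + a)/(6LEI) = 382.3/EI
  span BC: triangular load, peak 17.3: w₀L³/(45EI) = 16.48/EI
  span BC: point load 73.25 at a = 1.17: Pab(L + b)/(6LEI) = 55.44/EI
  relative rotation θ_0 = (382.3 + 71.92)/EI = 454.3/EI
A unit hogging moment at B produces rotation L₁/(3EI) + L₂/(3EI) = 3.167/EI.
Compatibility: M_B·(L₁+L₂)/(3EI) = θ_0, giving M_B = 143.5 kN·m (hogging).

M_B = 143.5 kN·m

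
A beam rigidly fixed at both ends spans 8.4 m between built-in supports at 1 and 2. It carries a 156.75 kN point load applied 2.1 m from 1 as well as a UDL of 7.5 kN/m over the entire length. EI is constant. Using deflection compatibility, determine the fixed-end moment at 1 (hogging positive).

Take the two fixed-end moments M_1, M_2 as redundants; the released structure is the simple span 12.
End rotations of the released simple span under the applied load (×1/EI):
  at 1: point load 156.75 at a = 2.1: Pab(L + b)/(6LEI) = 604.9/EI
  at 2: point load 156.75 at a = 2.1: Pab(L + a)/(6LEI) = 432/EI
  at 1: UDL 7.5: wL³/(24EI) = 185.2/EI
  at 2: UDL 7.5: wL³/(24EI) = 185.2/EI
  θ_10 = 790.1/EI,  θ_20 = 617.3/EI
Flexibility coefficients: a unit moment at one end gives L/(3EI) there and L/(6EI) at the far end, so f₁₁ = f₂₂ = 2.8/EI and f₁₂ = f₂₁ = 1.4/EI.
Compatibility — zero rotation at each built-in end:
  2.8 M_1 + 1.4 M_2 = 790.1
  1.4 M_1 + 2.8 M_2 = 617.3
Solving the pair gives M_1 = 229.3 kN·m and M_2 = 105.8 kN·m (hogging).

M_1 = 229.3 kN·m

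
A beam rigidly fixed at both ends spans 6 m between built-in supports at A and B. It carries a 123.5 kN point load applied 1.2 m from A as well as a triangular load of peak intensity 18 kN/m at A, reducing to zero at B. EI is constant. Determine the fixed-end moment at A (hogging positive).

M_A = 127.2 kN·m

Release both end moments; the primary structure is a simply-supported span AB with redundants M_A and M_B.
Simple-span end rotations at A and B under the given loads:
  at A: point load 123.5 at a = 1.2: Pab(L + b)/(6LEI) = 213.4/EI
  at B: point load 123.5 at a = 1.2: Pab(L + a)/(6LEI) = 142.3/EI
  at A: triangular load, peak 18: w₀L³/(45EI) = 86.4/EI
  at B: triangular load, peak 18: 7w₀L³/(360EI) = 75.6/EI
  θ_A0 = 299.8/EI,  θ_B0 = 217.9/EI
Flexibility coefficients: a unit moment at one end gives L/(3EI) there and L/(6EI) at the far end, so f₁₁ = f₂₂ = 2/EI and f₁₂ = f₂₁ = 1/EI.
Compatibility — zero rotation at each built-in end:
  2 M_A + 1 M_B = 299.8
  1 M_A + 2 M_B = 217.9
Solving the pair gives M_A = 127.2 kN·m and M_B = 45.31 kN·m (hogging).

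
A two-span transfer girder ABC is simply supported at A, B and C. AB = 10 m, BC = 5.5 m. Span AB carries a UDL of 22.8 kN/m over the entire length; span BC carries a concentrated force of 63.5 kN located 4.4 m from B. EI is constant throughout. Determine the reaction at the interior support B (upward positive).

Release continuity at B by inserting a hinge; the redundant is the internal moment M_B. The primary structure is two simply-supported spans AB and BC.
Discontinuity in slope at B on the released structure — sum the simple-span end rotations:
  span AB: UDL 22.8: wL³/(24EI) = 950/EI
  span BC: point load 63.5 at a = 4.4: Pab(L + b)/(6LEI) = 61.47/EI
  relative rotation θ_0 = (950 + 61.47)/EI = 1011/EI
A unit hogging moment at B produces rotation L₁/(3EI) + L₂/(3EI) = 5.167/EI.
Compatibility: M_B·(L₁+L₂)/(3EI) = θ_0, giving M_B = 195.8 kN·m (hogging).
Span AB, ΣM about A with M_B applied at B: R_B^{AB}·10 = 1140 + 195.8, so R_B^{AB} = 133.6 kN and R_A = 228 − 133.6 = 94.42 kN.
Span BC, ΣM about C: R_B^{BC}·5.5 = 69.85 + 195.8, so R_B^{BC} = 48.29 kN and R_C = 63.5 − 48.29 = 15.21 kN.
R_B = 133.6 + 48.29 = 181.9 kN.

R_B = 181.9 kN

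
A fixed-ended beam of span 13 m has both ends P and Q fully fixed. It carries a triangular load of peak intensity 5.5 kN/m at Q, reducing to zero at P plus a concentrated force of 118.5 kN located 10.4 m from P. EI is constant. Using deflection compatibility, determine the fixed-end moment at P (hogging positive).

Take the two fixed-end moments M_P, M_Q as redundants; the released structure is the simple span PQ.
End rotations of the released simple span under the applied load (×1/EI):
  at P: triangular load, peak 5.5: 7w₀L³/(360EI) = 235/EI
  at Q: triangular load, peak 5.5: w₀L³/(45EI) = 268.5/EI
  at P: point load 118.5 at a = 10.4: Pab(L + b)/(6LEI) = 640.8/EI
  at Q: point load 118.5 at a = 10.4: Pab(L + a)/(6LEI) = 961.3/EI
  θ_P0 = 875.8/EI,  θ_Q0 = 1230/EI
Flexibility coefficients: a unit moment at one end gives L/(3EI) there and L/(6EI) at the far end, so f₁₁ = f₂₂ = 4.333/EI and f₁₂ = f₂₁ = 2.167/EI.
Compatibility — zero rotation at each built-in end:
  4.333 M_P + 2.167 M_Q = 875.8
  2.167 M_P + 4.333 M_Q = 1230
Solving the pair gives M_P = 80.28 kN·m and M_Q = 243.7 kN·m (hogging).

M_P = 80.28 kN·m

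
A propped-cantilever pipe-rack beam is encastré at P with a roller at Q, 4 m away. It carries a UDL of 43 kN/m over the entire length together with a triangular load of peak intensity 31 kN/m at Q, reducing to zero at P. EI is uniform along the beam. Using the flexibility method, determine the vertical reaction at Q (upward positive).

Take the reaction at Q as the redundant and release it; the primary structure is a cantilever fixed at P.
Deflection at Q on the released cantilever, summing each load's contribution:
  UDL 43: wL⁴/(8EI) = 1376/EI
  triangular load, peak 31 at the free end: 11w₀L⁴/(120EI) = 727.5/EI
  δ_0 = 2103/EI
Flexibility coefficient — unit upward force at Q: δ_{QQ} = L³/(3EI) = 21.33/EI.
Compatibility at Q: δ_0 − R_Q·δ_{QQ} = 0, so R_Q = 2103/21.33 = 98.6 kN.

R_Q = 98.6 kN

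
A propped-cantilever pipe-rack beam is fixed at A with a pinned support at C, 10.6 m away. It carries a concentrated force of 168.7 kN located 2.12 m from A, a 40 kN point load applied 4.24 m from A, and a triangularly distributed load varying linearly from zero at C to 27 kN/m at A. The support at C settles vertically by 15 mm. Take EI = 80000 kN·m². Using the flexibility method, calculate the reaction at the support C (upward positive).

R_C = 43.36 kN

Choose R_C as the redundant. The primary structure is the cantilever fixed at A.
Deflection at C on the released cantilever, summing each load's contribution:
  point load 168.7 at a = 2.12: Pa²(3L − a)/(6EI) = 3751/EI
  point load 40 at a = 4.24: Pa²(3L − a)/(6EI) = 3303/EI
  triangular load, peak 27 at the fixed end: w₀L⁴/(30EI) = 11362/EI
  δ_0 = 18416/EI
Tip deflection under a unit load at C: L³/(3EI) = 397/EI.
With EI = 80000 kN·m²: δ_0 = 0.2302 m and δ_{CC} = 0.004963 m/kN.
Compatibility — the beam at C must follow the support down by 0.015 m: δ_0 − R_C·δ_{CC} = 0.015, so R_C = (0.2302 − 0.015)/0.004963 = 43.36 kN.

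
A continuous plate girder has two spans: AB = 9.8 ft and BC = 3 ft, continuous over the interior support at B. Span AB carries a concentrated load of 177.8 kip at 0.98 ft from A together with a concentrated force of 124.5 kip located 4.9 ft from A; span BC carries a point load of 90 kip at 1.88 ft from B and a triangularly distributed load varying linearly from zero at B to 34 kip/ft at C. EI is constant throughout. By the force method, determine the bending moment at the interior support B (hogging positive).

Take M_B as the redundant. Released structure: two simple spans AB and BC with a hinge at B.
Discontinuity in slope at B on the released structure — sum the simple-span end rotations:
  span AB: point load 177.8 at a = 0.98: Pab(L + a)/(6LEI) = 281.8/EI
  span AB: point load 124.5 at a = 4.9: Pab(L + a)/(6LEI) = 747.3/EI
  span BC: point load 90 at a = 1.88: Pab(L + b)/(6LEI) = 43.38/EI
  span BC: triangular load, peak 34: 7w₀L³/(360EI) = 17.85/EI
  relative rotation θ_0 = (1029 + 61.23)/EI = 1090/EI
A unit hogging moment at B produces rotation L₁/(3EI) + L₂/(3EI) = 4.267/EI.
Slope continuity at B: θ_0 = M_B·4.267/EI, so M_B = 1090/4.267 = 255.5 kip·ft (hogging).

M_B = 255.5 kip·ft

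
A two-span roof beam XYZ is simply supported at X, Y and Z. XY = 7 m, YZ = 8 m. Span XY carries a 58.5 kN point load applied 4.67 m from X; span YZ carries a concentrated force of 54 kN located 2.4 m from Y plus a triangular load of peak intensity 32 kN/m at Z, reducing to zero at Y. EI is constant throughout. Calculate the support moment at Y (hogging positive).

M_Y = 140.2 kN·m

Insert a hinge at Y; M_Y is the redundant, and each span becomes simply supported.
Discontinuity in slope at Y on the released structure — sum the simple-span end rotations:
  span XY: point load 58.5 at a = 4.67: Pab(L + a)/(6LEI) = 176.9/EI
  span YZ: point load 54 at a = 2.4: Pab(L + b)/(6LEI) = 205.6/EI
  span YZ: triangular load, peak 32: 7w₀L³/(360EI) = 318.6/EI
  relative rotation θ_0 = (176.9 + 524.2)/EI = 701.1/EI
A unit hogging moment at Y produces rotation L₁/(3EI) + L₂/(3EI) = 5/EI.
Slope continuity at Y: θ_0 = M_Y·5/EI, so M_Y = 701.1/5 = 140.2 kN·m (hogging).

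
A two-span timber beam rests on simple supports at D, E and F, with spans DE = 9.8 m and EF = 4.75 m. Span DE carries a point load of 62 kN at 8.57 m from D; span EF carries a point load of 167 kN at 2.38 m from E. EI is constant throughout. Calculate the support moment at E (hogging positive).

M_E = 90.62 kN·m

Release continuity at E by inserting a hinge; the redundant is the internal moment M_E. The primary structure is two simply-supported spans DE and EF.
End slopes at the hinge E, treating each span as simply supported:
  span DE: point load 62 at a = 8.57: Pab(L + a)/(6LEI) = 204.2/EI
  span EF: point load 167 at a = 2.38: Pab(L + b)/(6LEI) = 235.3/EI
  relative rotation θ_0 = (204.2 + 235.3)/EI = 439.5/EI
A unit hogging moment at E produces rotation L₁/(3EI) + L₂/(3EI) = 4.85/EI.
Slope continuity at E: θ_0 = M_E·4.85/EI, so M_E = 439.5/4.85 = 90.62 kN·m (hogging).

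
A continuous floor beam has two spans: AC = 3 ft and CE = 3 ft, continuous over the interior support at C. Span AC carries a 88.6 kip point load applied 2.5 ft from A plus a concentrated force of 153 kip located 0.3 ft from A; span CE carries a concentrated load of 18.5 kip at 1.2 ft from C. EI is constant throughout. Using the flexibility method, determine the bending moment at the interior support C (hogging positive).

M_C = 33.61 kip·ft

Take M_C as the redundant. Released structure: two simple spans AC and CE with a hinge at C.
Discontinuity in slope at C on the released structure — sum the simple-span end rotations:
  span AC: point load 88.6 at a = 2.5: Pab(L + a)/(6LEI) = 33.84/EI
  span AC: point load 153 at a = 0.3: Pab(L + a)/(6LEI) = 22.72/EI
  span CE: point load 18.5 at a = 1.2: Pab(L + b)/(6LEI) = 10.66/EI
  relative rotation θ_0 = (56.56 + 10.66)/EI = 67.22/EI
A unit hogging moment at C produces rotation L₁/(3EI) + L₂/(3EI) = 2/EI.
Compatibility: M_C·(L₁+L₂)/(3EI) = θ_0, giving M_C = 33.61 kip·ft (hogging).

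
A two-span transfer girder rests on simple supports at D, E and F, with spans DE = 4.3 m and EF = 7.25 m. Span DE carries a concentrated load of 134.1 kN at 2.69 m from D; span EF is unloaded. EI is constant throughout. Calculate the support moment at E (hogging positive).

M_E = 40.87 kN·m

Insert a hinge at E; M_E is the redundant, and each span becomes simply supported.
Rotations at E on the released spans (each span's end-slope, ×1/EI):
  span DE: point load 134.1 at a = 2.69: Pab(L + a)/(6LEI) = 157.3/EI
  relative rotation θ_0 = (157.3 + 0)/EI = 157.3/EI
A unit hogging moment at E produces rotation L₁/(3EI) + L₂/(3EI) = 3.85/EI.
Slope continuity at E: θ_0 = M_E·3.85/EI, so M_E = 157.3/3.85 = 40.87 kN·m (hogging).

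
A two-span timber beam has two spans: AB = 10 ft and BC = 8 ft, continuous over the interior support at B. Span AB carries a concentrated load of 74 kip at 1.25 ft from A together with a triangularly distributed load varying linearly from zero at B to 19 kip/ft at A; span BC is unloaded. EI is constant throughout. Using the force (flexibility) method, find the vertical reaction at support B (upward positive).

R_B = 60.46 kip

Insert a hinge at B; M_B is the redundant, and each span becomes simply supported.
End slopes at the hinge B, treating each span as simply supported:
  span AB: point load 74 at a = 1.25: Pab(L + a)/(6LEI) = 151.8/EI
  span AB: triangular load, peak 19: 7w₀L³/(360EI) = 369.4/EI
  relative rotation θ_0 = (521.2 + 0)/EI = 521.2/EI
A unit hogging moment at B produces rotation L₁/(3EI) + L₂/(3EI) = 6/EI.
Compatibility: M_B·(L₁+L₂)/(3EI) = θ_0, giving M_B = 86.87 kip·ft (hogging).
Span AB, ΣM about A with M_B applied at B: R_B^{AB}·10 = 409.2 + 86.87, so R_B^{AB} = 49.6 kip and R_A = 169 − 49.6 = 119.4 kip.
Span BC, ΣM about C: R_B^{BC}·8 = 0 + 86.87, so R_B^{BC} = 10.86 kip and R_C = 0 − 10.86 = -10.86 kip.
R_B = 49.6 + 10.86 = 60.46 kip.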